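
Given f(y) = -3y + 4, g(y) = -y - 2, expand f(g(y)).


Substitute g(y) into f:
f(g(y)) = -3*(-y - 2) + 4
Expand and combine: 3y + 10


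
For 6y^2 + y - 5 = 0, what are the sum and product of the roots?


For ay^2+by+c=0: sum = -b/a, product = c/a.
a=6, b=1, c=-5
Sum = -(1)/6 = -1/6
Product = (-5)/6 = -5/6


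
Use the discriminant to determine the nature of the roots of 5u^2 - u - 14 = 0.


D = b^2 - 4ac = (-1)^2 - 4(5)(-14) = 1 + 280 = 281
Since D > 0: two distinct irrational roots


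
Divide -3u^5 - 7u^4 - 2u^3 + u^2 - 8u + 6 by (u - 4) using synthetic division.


Synthetic division with c = 4. Coefficients: -3, -7, -2, 1, -8, 6
Bring down -3.
  -3 * 4 = -12; -12 - 7 = -19
  -19 * 4 = -76; -76 - 2 = -78
  -78 * 4 = -312; -312 + 1 = -311
  -311 * 4 = -1244; -1244 - 8 = -1252
  -1252 * 4 = -5008; -5008 + 6 = -5002
Quotient: -3u^4 - 19u^3 - 78u^2 - 311u - 1252, Remainder: -5002


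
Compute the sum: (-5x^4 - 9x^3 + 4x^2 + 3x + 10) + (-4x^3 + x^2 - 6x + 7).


Align terms by degree and add:
  -5x^4 - 9x^3 + 4x^2 + 3x + 10
  -4x^3 + x^2 - 6x + 7
= -5x^4 - 13x^3 + 5x^2 - 3x + 17


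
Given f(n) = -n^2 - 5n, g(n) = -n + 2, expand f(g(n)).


Substitute g(n) into f:
f(g(n)) = -1*(-n + 2)^2 + (-5)*(-n + 2)
(-n + 2)^2 = n^2 - 4n + 4
Expand and combine: -n^2 + 9n - 14


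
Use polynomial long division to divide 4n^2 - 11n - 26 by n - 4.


(4n^2 - 11n - 26) / (n - 4)
Step 1: 4n * (n - 4) = 4n^2 - 16n; subtract.
Step 2: 5 * (n - 4) = 5n - 20; subtract.
Quotient: 4n + 5, Remainder: -6


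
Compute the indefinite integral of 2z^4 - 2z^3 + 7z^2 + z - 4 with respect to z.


Reverse power rule on each term:
  ∫ 2z^4 dz = (2/5)z^5
  ∫ -2z^3 dz = -(1/2)z^4
  ∫ 7z^2 dz = (7/3)z^3
  ∫ z dz = (1/2)z^2
  ∫ -4 dz = -4z
F(z) = (2/5)z^5 - (1/2)z^4 + (7/3)z^3 + (1/2)z^2 - 4z + C


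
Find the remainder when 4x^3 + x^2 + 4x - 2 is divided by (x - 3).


By the Remainder Theorem, the remainder equals p(3):
  4*(3)^3 = 108
  1*(3)^2 = 9
  4*(3)^1 = 12
  constant: -2
Sum: 108 + 9 + 12 - 2 = 127


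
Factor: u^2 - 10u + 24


Roots satisfy r1 + r2 = -b/a = 10 and r1*r2 = c/a = 24.
So r1 = 4, r2 = 6.
u^2 - 10u + 24 = (u - r1)(u - r2) = (u - 4)(u - 6)


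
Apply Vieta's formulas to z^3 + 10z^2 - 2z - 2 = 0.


Monic cubic z^3+bz^2+cz+d=0: sum=-b, pairwise sum=c, product=-d.
b=10, c=-2, d=-2
r1+r2+r3 = -10
r1r2+r1r3+r2r3 = -2
r1r2r3 = 2


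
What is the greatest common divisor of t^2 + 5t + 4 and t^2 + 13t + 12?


Factor each:
  t^2 + 5t + 4 = (t + 1)(t + 4)
  t^2 + 13t + 12 = (t + 1)(t + 12)
Common monic factor: t + 1


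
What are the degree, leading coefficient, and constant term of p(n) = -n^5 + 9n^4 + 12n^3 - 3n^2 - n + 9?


Highest power of n is 5, with coefficient -1. Constant term is 9.
Degree = 5, leading coefficient = -1, constant term = 9


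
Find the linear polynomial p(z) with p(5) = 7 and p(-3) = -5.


p(z) = mz + b. Using p(5)=7, p(-3)=-5:
m = (7 + 5)/(5 + 3) = 12/8 = 3/2
b = 7 - m*(5) = 7 - 15/2 = -1/2
p(z) = (3/2)z - (1/2)


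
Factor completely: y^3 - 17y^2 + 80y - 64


Try integer roots (divisors of -64). y=8: p(8)=0.
Divide out (y - 8): quotient is y^2 - 9y + 8.
Factor the quadratic: (y - 1)(y - 8)
Result: (y - 8)(y - 1)(y - 8)


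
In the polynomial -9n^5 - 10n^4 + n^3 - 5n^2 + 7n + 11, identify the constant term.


Read off the constant term: 11


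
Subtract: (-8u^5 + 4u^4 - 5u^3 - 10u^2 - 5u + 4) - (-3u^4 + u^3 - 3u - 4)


Distribute the minus sign:
  (-8u^5 + 4u^4 - 5u^3 - 10u^2 - 5u + 4)
- (-3u^4 + u^3 - 3u - 4)
Negate second polynomial: 3u^4 - u^3 + 3u + 4
Add: -8u^5 + 7u^4 - 6u^3 - 10u^2 - 2u + 8


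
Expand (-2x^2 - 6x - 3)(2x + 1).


Distribute each term of the first polynomial:
  (-2x^2)(2x + 1) = -4x^3 - 2x^2
  (-6x)(2x + 1) = -12x^2 - 6x
  (-3)(2x + 1) = -6x - 3
Sum: -4x^3 - 14x^2 - 12x - 3


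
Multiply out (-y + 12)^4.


Expand (-y + 12)^4 by repeated multiplication:
  (-y + 12)^2 = y^2 - 24y + 144
  (-y + 12)^3 = -y^3 + 36y^2 - 432y + 1728
= y^4 - 48y^3 + 864y^2 - 6912y + 20736


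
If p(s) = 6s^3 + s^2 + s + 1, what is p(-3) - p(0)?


p(-3) = -155
p(0) = 1
p(-3) - p(0) = -155 - 1 = -156


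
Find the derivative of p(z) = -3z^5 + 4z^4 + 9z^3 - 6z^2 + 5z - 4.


Apply the power rule term by term:
  d/dz(-3z^5) = -15z^4
  d/dz(4z^4) = 16z^3
  d/dz(9z^3) = 27z^2
  d/dz(-6z^2) = -12z
  d/dz(5z) = 5
  d/dz(-4) = 0
p'(z) = -15z^4 + 16z^3 + 27z^2 - 12z + 5


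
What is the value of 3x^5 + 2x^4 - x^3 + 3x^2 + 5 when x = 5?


Using direct substitution:
  3 * (5)^5 = 9375
  2 * (5)^4 = 1250
  -1 * (5)^3 = -125
  3 * (5)^2 = 75
  0 * (5)^1 = 0
  constant: 5
Sum = 9375 + 1250 - 125 + 75 + 0 + 5 = 10580


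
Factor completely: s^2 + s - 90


Roots satisfy r1 + r2 = -b/a = -1 and r1*r2 = c/a = -90.
So r1 = 9, r2 = -10.
s^2 + s - 90 = (s - r1)(s - r2) = (s - 9)(s + 10)


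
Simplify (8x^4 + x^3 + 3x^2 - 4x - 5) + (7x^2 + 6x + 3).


Align terms by degree and add:
  8x^4 + x^3 + 3x^2 - 4x - 5
+ 7x^2 + 6x + 3
= 8x^4 + x^3 + 10x^2 + 2x - 2


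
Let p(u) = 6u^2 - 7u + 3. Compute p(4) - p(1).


p(4) = 71
p(1) = 2
p(4) - p(1) = 71 - 2 = 69


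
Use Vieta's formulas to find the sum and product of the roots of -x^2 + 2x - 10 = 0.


For ax^2+bx+c=0: sum = -b/a, product = c/a.
a=-1, b=2, c=-10
Sum = -(2)/-1 = 2
Product = (-10)/-1 = 10


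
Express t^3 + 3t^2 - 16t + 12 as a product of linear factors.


Try integer roots (divisors of 12). t=1: p(1)=0.
Divide out (t - 1): quotient is t^2 + 4t - 12.
Factor the quadratic: (t - 2)(t + 6)
Result: (t - 1)(t - 2)(t + 6)


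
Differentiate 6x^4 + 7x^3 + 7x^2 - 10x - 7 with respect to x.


Apply the power rule term by term:
  d/dx(6x^4) = 24x^3
  d/dx(7x^3) = 21x^2
  d/dx(7x^2) = 14x
  d/dx(-10x) = -10
  d/dx(-7) = 0
p'(x) = 24x^3 + 21x^2 + 14x - 10


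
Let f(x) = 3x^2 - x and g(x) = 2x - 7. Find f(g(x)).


Substitute g(x) into f:
f(g(x)) = 3*(2x - 7)^2 + (-1)*(2x - 7)
(2x - 7)^2 = 4x^2 - 28x + 49
Expand and combine: 12x^2 - 86x + 154


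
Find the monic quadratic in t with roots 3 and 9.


p(t) = (t - 3)(t - 9)
Expand: t^2 - 12t + 27


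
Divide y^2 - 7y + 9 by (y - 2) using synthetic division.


Synthetic division with c = 2. Coefficients: 1, -7, 9
Bring down 1.
  1 * 2 = 2; 2 - 7 = -5
  -5 * 2 = -10; -10 + 9 = -1
Quotient: y - 5, Remainder: -1


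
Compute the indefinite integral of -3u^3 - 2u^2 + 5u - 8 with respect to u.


Reverse power rule on each term:
  ∫ -3u^3 du = -(3/4)u^4
  ∫ -2u^2 du = -(2/3)u^3
  ∫ 5u du = (5/2)u^2
  ∫ -8 du = -8u
F(u) = -(3/4)u^4 - (2/3)u^3 + (5/2)u^2 - 8u + C


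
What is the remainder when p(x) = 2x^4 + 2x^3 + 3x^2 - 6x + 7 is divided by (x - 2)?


By the Remainder Theorem, the remainder equals p(2):
  2*(2)^4 = 32
  2*(2)^3 = 16
  3*(2)^2 = 12
  -6*(2)^1 = -12
  constant: 7
Sum: 32 + 16 + 12 - 12 + 7 = 55


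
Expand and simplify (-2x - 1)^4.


Expand (-2x - 1)^4 by repeated multiplication:
  (-2x - 1)^2 = 4x^2 + 4x + 1
  (-2x - 1)^3 = -8x^3 - 12x^2 - 6x - 1
= 16x^4 + 32x^3 + 24x^2 + 8x + 1


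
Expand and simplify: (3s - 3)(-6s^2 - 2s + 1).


Distribute each term of the first polynomial:
  (3s)(-6s^2 - 2s + 1) = -18s^3 - 6s^2 + 3s
  (-3)(-6s^2 - 2s + 1) = 18s^2 + 6s - 3
Sum: -18s^3 + 12s^2 + 9s - 3


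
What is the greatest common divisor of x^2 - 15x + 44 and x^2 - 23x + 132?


Factor each:
  x^2 - 15x + 44 = (x - 11)(x - 4)
  x^2 - 23x + 132 = (x - 11)(x - 12)
Common monic factor: x - 11


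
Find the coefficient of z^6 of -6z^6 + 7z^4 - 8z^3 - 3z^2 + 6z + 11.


Read off the coefficient of z^6: -6


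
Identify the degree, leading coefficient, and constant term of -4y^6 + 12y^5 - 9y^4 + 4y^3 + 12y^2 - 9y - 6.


Highest power of y is 6, with coefficient -4. Constant term is -6.
Degree = 6, leading coefficient = -4, constant term = -6


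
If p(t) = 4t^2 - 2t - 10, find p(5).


Using direct substitution:
  4 * (5)^2 = 100
  -2 * (5)^1 = -10
  constant: -10
Sum = 100 - 10 - 10 = 80


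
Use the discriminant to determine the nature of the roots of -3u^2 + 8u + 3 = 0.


D = b^2 - 4ac = (8)^2 - 4(-3)(3) = 64 + 36 = 100
Since D > 0: two distinct rational roots


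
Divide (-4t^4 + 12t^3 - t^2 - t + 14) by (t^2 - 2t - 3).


(-4t^4 + 12t^3 - t^2 - t + 14) / (t^2 - 2t - 3)
Step 1: -4t^2 * (t^2 - 2t - 3) = -4t^4 + 8t^3 + 12t^2; subtract.
Step 2: 4t * (t^2 - 2t - 3) = 4t^3 - 8t^2 - 12t; subtract.
Step 3: -5 * (t^2 - 2t - 3) = -5t^2 + 10t + 15; subtract.
Quotient: -4t^2 + 4t - 5, Remainder: t - 1


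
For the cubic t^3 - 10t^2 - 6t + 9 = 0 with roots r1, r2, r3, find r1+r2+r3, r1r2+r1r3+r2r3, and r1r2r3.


Monic cubic t^3+bt^2+ct+d=0: sum=-b, pairwise sum=c, product=-d.
b=-10, c=-6, d=9
r1+r2+r3 = 10
r1r2+r1r3+r2r3 = -6
r1r2r3 = -9


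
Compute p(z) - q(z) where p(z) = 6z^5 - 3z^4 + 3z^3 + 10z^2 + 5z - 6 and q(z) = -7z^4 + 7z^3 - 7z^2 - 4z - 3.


Distribute the minus sign:
  (6z^5 - 3z^4 + 3z^3 + 10z^2 + 5z - 6)
- (-7z^4 + 7z^3 - 7z^2 - 4z - 3)
Negate second polynomial: 7z^4 - 7z^3 + 7z^2 + 4z + 3
Add: 6z^5 + 4z^4 - 4z^3 + 17z^2 + 9z - 3


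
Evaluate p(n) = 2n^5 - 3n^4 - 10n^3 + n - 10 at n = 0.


Using direct substitution:
  2 * (0)^5 = 0
  -3 * (0)^4 = 0
  -10 * (0)^3 = 0
  0 * (0)^2 = 0
  1 * (0)^1 = 0
  constant: -10
Sum = 0 + 0 + 0 + 0 + 0 - 10 = -10


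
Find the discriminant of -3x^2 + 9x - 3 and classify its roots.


D = b^2 - 4ac = (9)^2 - 4(-3)(-3) = 81 - 36 = 45
Since D > 0: two distinct irrational roots


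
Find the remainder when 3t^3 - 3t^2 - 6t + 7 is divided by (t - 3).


By the Remainder Theorem, the remainder equals p(3):
  3*(3)^3 = 81
  -3*(3)^2 = -27
  -6*(3)^1 = -18
  constant: 7
Sum: 81 - 27 - 18 + 7 = 43


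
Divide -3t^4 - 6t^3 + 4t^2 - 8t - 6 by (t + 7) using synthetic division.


Synthetic division with c = -7. Coefficients: -3, -6, 4, -8, -6
Bring down -3.
  -3 * -7 = 21; 21 - 6 = 15
  15 * -7 = -105; -105 + 4 = -101
  -101 * -7 = 707; 707 - 8 = 699
  699 * -7 = -4893; -4893 - 6 = -4899
Quotient: -3t^3 + 15t^2 - 101t + 699, Remainder: -4899


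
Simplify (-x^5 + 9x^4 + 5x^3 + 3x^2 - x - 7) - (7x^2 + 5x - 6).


Distribute the minus sign:
  (-x^5 + 9x^4 + 5x^3 + 3x^2 - x - 7)
- (7x^2 + 5x - 6)
Negate second polynomial: -7x^2 - 5x + 6
Add: -x^5 + 9x^4 + 5x^3 - 4x^2 - 6x - 1


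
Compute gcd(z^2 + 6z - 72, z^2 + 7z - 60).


Factor each:
  z^2 + 6z - 72 = (z + 12)(z - 6)
  z^2 + 7z - 60 = (z + 12)(z - 5)
Common monic factor: z + 12


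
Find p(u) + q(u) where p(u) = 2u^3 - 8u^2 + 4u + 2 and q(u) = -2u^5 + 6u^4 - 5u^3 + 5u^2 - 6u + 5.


Align terms by degree and add:
  2u^3 - 8u^2 + 4u + 2
  -2u^5 + 6u^4 - 5u^3 + 5u^2 - 6u + 5
= -2u^5 + 6u^4 - 3u^3 - 3u^2 - 2u + 7


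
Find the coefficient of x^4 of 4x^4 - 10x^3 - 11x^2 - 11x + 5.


Read off the coefficient of x^4: 4


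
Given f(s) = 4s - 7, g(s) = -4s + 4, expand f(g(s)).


Substitute g(s) into f:
f(g(s)) = 4*(-4s + 4) + (-7)
Expand and combine: -16s + 9


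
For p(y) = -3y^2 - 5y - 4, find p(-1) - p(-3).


p(-1) = -2
p(-3) = -16
p(-1) - p(-3) = -2 + 16 = 14


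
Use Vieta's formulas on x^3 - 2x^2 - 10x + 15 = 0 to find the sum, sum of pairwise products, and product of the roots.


Monic cubic x^3+bx^2+cx+d=0: sum=-b, pairwise sum=c, product=-d.
b=-2, c=-10, d=15
r1+r2+r3 = 2
r1r2+r1r3+r2r3 = -10
r1r2r3 = -15


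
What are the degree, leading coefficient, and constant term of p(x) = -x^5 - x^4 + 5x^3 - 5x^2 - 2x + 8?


Highest power of x is 5, with coefficient -1. Constant term is 8.
Degree = 5, leading coefficient = -1, constant term = 8


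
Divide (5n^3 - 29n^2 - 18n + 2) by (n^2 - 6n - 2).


(5n^3 - 29n^2 - 18n + 2) / (n^2 - 6n - 2)
Step 1: 5n * (n^2 - 6n - 2) = 5n^3 - 30n^2 - 10n; subtract.
Step 2: 1 * (n^2 - 6n - 2) = n^2 - 6n - 2; subtract.
Quotient: 5n + 1, Remainder: -2n + 4


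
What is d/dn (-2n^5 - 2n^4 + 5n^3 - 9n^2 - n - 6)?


Apply the power rule term by term:
  d/dn(-2n^5) = -10n^4
  d/dn(-2n^4) = -8n^3
  d/dn(5n^3) = 15n^2
  d/dn(-9n^2) = -18n
  d/dn(-n) = -1
  d/dn(-6) = 0
p'(n) = -10n^4 - 8n^3 + 15n^2 - 18n - 1


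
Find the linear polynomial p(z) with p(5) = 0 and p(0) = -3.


p(z) = mz + b. Using p(5)=0, p(0)=-3:
m = (0 + 3)/(5) = 3/5 = 3/5
b = 0 - m*(5) = 0 - 3 = -3
p(z) = (3/5)z - 3


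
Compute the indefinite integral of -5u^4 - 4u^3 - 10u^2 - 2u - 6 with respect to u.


Reverse power rule on each term:
  ∫ -5u^4 du = -u^5
  ∫ -4u^3 du = -u^4
  ∫ -10u^2 du = -(10/3)u^3
  ∫ -2u du = -u^2
  ∫ -6 du = -6u
F(u) = -u^5 - u^4 - (10/3)u^3 - u^2 - 6u + C


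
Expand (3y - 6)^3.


Expand (3y - 6)^3 by repeated multiplication:
  (3y - 6)^2 = 9y^2 - 36y + 36
= 27y^3 - 162y^2 + 324y - 216


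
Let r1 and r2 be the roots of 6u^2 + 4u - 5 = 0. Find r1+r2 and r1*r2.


For au^2+bu+c=0: sum = -b/a, product = c/a.
a=6, b=4, c=-5
Sum = -(4)/6 = -2/3
Product = (-5)/6 = -5/6


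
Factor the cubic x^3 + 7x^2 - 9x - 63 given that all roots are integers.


Try integer roots (divisors of -63). x=-7: p(-7)=0.
Divide out (x + 7): quotient is x^2 - 9.
Factor the quadratic: (x + 3)(x - 3)
Result: (x + 7)(x + 3)(x - 3)


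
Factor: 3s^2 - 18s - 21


Roots satisfy r1 + r2 = -b/a = 6 and r1*r2 = c/a = -7.
So r1 = -1, r2 = 7.
3s^2 - 18s - 21 = 3(s - r1)(s - r2) = 3(s + 1)(s - 7)


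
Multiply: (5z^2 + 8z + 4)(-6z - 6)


Distribute each term of the first polynomial:
  (5z^2)(-6z - 6) = -30z^3 - 30z^2
  (8z)(-6z - 6) = -48z^2 - 48z
  (4)(-6z - 6) = -24z - 24
Sum: -30z^3 - 78z^2 - 72z - 24


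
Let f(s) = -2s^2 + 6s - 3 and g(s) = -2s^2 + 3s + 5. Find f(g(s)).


Substitute g(s) into f:
f(g(s)) = -2*(-2s^2 + 3s + 5)^2 + 6*(-2s^2 + 3s + 5) + (-3)
(-2s^2 + 3s + 5)^2 = 4s^4 - 12s^3 - 11s^2 + 30s + 25
Expand and combine: -8s^4 + 24s^3 + 10s^2 - 42s - 23


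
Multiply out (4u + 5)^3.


Expand (4u + 5)^3 by repeated multiplication:
  (4u + 5)^2 = 16u^2 + 40u + 25
= 64u^3 + 240u^2 + 300u + 125


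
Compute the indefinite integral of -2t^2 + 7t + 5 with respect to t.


Reverse power rule on each term:
  ∫ -2t^2 dt = -(2/3)t^3
  ∫ 7t dt = (7/2)t^2
  ∫ 5 dt = 5t
F(t) = -(2/3)t^3 + (7/2)t^2 + 5t + C


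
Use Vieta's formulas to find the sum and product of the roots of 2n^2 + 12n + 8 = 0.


For an^2+bn+c=0: sum = -b/a, product = c/a.
a=2, b=12, c=8
Sum = -(12)/2 = -6
Product = (8)/2 = 4


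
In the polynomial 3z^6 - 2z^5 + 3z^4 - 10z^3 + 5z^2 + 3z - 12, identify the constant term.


Read off the constant term: -12


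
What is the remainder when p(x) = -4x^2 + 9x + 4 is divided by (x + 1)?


By the Remainder Theorem, the remainder equals p(-1):
  -4*(-1)^2 = -4
  9*(-1)^1 = -9
  constant: 4
Sum: -4 - 9 + 4 = -9


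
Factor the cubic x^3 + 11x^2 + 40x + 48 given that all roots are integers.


Try integer roots (divisors of 48). x=-4: p(-4)=0.
Divide out (x + 4): quotient is x^2 + 7x + 12.
Factor the quadratic: (x + 4)(x + 3)
Result: (x + 4)(x + 4)(x + 3)


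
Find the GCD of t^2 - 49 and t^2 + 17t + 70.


Factor each:
  t^2 - 49 = (t + 7)(t - 7)
  t^2 + 17t + 70 = (t + 7)(t + 10)
Common monic factor: t + 7


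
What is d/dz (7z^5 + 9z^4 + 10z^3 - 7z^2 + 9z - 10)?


Apply the power rule term by term:
  d/dz(7z^5) = 35z^4
  d/dz(9z^4) = 36z^3
  d/dz(10z^3) = 30z^2
  d/dz(-7z^2) = -14z
  d/dz(9z) = 9
  d/dz(-10) = 0
p'(z) = 35z^4 + 36z^3 + 30z^2 - 14z + 9


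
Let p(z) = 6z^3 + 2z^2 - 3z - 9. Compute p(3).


Using direct substitution:
  6 * (3)^3 = 162
  2 * (3)^2 = 18
  -3 * (3)^1 = -9
  constant: -9
Sum = 162 + 18 - 9 - 9 = 162


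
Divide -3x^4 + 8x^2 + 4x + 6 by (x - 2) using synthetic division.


Synthetic division with c = 2. Coefficients: -3, 0, 8, 4, 6
Bring down -3.
  -3 * 2 = -6; -6 + 0 = -6
  -6 * 2 = -12; -12 + 8 = -4
  -4 * 2 = -8; -8 + 4 = -4
  -4 * 2 = -8; -8 + 6 = -2
Quotient: -3x^3 - 6x^2 - 4x - 4, Remainder: -2


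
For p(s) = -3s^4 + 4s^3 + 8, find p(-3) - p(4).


p(-3) = -343
p(4) = -504
p(-3) - p(4) = -343 + 504 = 161


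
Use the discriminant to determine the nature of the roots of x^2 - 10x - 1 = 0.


D = b^2 - 4ac = (-10)^2 - 4(1)(-1) = 100 + 4 = 104
Since D > 0: two distinct irrational roots


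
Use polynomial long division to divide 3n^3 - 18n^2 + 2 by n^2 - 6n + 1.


(3n^3 - 18n^2 + 2) / (n^2 - 6n + 1)
Step 1: 3n * (n^2 - 6n + 1) = 3n^3 - 18n^2 + 3n; subtract.
Step 2: 0 * (n^2 - 6n + 1) = 0; subtract.
Quotient: 3n, Remainder: -3n + 2


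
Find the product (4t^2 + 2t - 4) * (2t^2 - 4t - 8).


Distribute each term of the first polynomial:
  (4t^2)(2t^2 - 4t - 8) = 8t^4 - 16t^3 - 32t^2
  (2t)(2t^2 - 4t - 8) = 4t^3 - 8t^2 - 16t
  (-4)(2t^2 - 4t - 8) = -8t^2 + 16t + 32
Sum: 8t^4 - 12t^3 - 48t^2 + 32


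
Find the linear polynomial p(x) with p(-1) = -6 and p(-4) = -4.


p(x) = mx + b. Using p(-1)=-6, p(-4)=-4:
m = (-6 + 4)/(-1 + 4) = -2/3 = -2/3
b = -6 - m*(-1) = -6 - 2/3 = -20/3
p(x) = -(2/3)x - (20/3)


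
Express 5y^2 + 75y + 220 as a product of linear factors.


Roots satisfy r1 + r2 = -b/a = -15 and r1*r2 = c/a = 44.
So r1 = -4, r2 = -11.
5y^2 + 75y + 220 = 5(y - r1)(y - r2) = 5(y + 4)(y + 11)


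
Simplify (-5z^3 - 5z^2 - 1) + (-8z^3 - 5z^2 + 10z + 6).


Align terms by degree and add:
  -5z^3 - 5z^2 - 1
  -8z^3 - 5z^2 + 10z + 6
= -13z^3 - 10z^2 + 10z + 5


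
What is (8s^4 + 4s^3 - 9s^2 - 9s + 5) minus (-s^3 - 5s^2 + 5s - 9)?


Distribute the minus sign:
  (8s^4 + 4s^3 - 9s^2 - 9s + 5)
- (-s^3 - 5s^2 + 5s - 9)
Negate second polynomial: s^3 + 5s^2 - 5s + 9
Add: 8s^4 + 5s^3 - 4s^2 - 14s + 14


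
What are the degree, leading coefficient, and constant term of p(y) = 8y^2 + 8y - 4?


Highest power of y is 2, with coefficient 8. Constant term is -4.
Degree = 2, leading coefficient = 8, constant term = -4


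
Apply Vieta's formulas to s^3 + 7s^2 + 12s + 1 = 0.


Monic cubic s^3+bs^2+cs+d=0: sum=-b, pairwise sum=c, product=-d.
b=7, c=12, d=1
r1+r2+r3 = -7
r1r2+r1r3+r2r3 = 12
r1r2r3 = -1


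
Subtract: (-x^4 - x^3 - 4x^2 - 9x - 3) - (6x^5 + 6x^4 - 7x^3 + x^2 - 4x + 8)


Distribute the minus sign:
  (-x^4 - x^3 - 4x^2 - 9x - 3)
- (6x^5 + 6x^4 - 7x^3 + x^2 - 4x + 8)
Negate second polynomial: -6x^5 - 6x^4 + 7x^3 - x^2 + 4x - 8
Add: -6x^5 - 7x^4 + 6x^3 - 5x^2 - 5x - 11


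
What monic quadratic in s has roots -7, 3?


p(s) = (s + 7)(s - 3)
Expand: s^2 + 4s - 21


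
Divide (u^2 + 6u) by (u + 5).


(u^2 + 6u) / (u + 5)
Step 1: u * (u + 5) = u^2 + 5u; subtract.
Step 2: 1 * (u + 5) = u + 5; subtract.
Quotient: u + 1, Remainder: -5


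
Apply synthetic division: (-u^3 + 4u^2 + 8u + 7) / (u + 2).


Synthetic division with c = -2. Coefficients: -1, 4, 8, 7
Bring down -1.
  -1 * -2 = 2; 2 + 4 = 6
  6 * -2 = -12; -12 + 8 = -4
  -4 * -2 = 8; 8 + 7 = 15
Quotient: -u^2 + 6u - 4, Remainder: 15


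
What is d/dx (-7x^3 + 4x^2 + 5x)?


Apply the power rule term by term:
  d/dx(-7x^3) = -21x^2
  d/dx(4x^2) = 8x
  d/dx(5x) = 5
p'(x) = -21x^2 + 8x + 5


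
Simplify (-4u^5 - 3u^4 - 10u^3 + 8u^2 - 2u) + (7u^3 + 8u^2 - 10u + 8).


Align terms by degree and add:
  -4u^5 - 3u^4 - 10u^3 + 8u^2 - 2u
+ 7u^3 + 8u^2 - 10u + 8
= -4u^5 - 3u^4 - 3u^3 + 16u^2 - 12u + 8


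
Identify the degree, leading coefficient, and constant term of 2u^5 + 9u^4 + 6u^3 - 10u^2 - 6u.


Highest power of u is 5, with coefficient 2. Constant term is 0.
Degree = 5, leading coefficient = 2, constant term = 0


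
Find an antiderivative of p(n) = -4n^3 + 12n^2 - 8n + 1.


Reverse power rule on each term:
  ∫ -4n^3 dn = -n^4
  ∫ 12n^2 dn = 4n^3
  ∫ -8n dn = -4n^2
  ∫ 1 dn = n
F(n) = -n^4 + 4n^3 - 4n^2 + n + C


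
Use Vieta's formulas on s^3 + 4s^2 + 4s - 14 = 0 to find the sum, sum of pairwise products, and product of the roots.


Monic cubic s^3+bs^2+cs+d=0: sum=-b, pairwise sum=c, product=-d.
b=4, c=4, d=-14
r1+r2+r3 = -4
r1r2+r1r3+r2r3 = 4
r1r2r3 = 14


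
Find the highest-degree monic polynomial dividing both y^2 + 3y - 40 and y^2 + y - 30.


Factor each:
  y^2 + 3y - 40 = (y - 5)(y + 8)
  y^2 + y - 30 = (y - 5)(y + 6)
Common monic factor: y - 5


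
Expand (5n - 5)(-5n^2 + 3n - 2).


Distribute each term of the first polynomial:
  (5n)(-5n^2 + 3n - 2) = -25n^3 + 15n^2 - 10n
  (-5)(-5n^2 + 3n - 2) = 25n^2 - 15n + 10
Sum: -25n^3 + 40n^2 - 25n + 10


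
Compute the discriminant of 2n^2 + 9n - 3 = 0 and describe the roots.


D = b^2 - 4ac = (9)^2 - 4(2)(-3) = 81 + 24 = 105
Since D > 0: two distinct irrational roots


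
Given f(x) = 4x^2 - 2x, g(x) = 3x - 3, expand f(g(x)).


Substitute g(x) into f:
f(g(x)) = 4*(3x - 3)^2 + (-2)*(3x - 3)
(3x - 3)^2 = 9x^2 - 18x + 9
Expand and combine: 36x^2 - 78x + 42


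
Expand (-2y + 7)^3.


Expand (-2y + 7)^3 by repeated multiplication:
  (-2y + 7)^2 = 4y^2 - 28y + 49
= -8y^3 + 84y^2 - 294y + 343


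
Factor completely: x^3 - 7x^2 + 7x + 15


Try integer roots (divisors of 15). x=3: p(3)=0.
Divide out (x - 3): quotient is x^2 - 4x - 5.
Factor the quadratic: (x + 1)(x - 5)
Result: (x - 3)(x + 1)(x - 5)


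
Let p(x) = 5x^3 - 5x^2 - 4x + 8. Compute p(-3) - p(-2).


p(-3) = -160
p(-2) = -44
p(-3) - p(-2) = -160 + 44 = -116


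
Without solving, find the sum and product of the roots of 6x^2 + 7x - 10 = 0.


For ax^2+bx+c=0: sum = -b/a, product = c/a.
a=6, b=7, c=-10
Sum = -(7)/6 = -7/6
Product = (-10)/6 = -5/3


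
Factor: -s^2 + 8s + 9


Roots satisfy r1 + r2 = -b/a = 8 and r1*r2 = c/a = -9.
So r1 = 9, r2 = -1.
-s^2 + 8s + 9 = -(s - r1)(s - r2) = -(s - 9)(s + 1)


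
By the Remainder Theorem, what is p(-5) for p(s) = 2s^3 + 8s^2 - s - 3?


By the Remainder Theorem, the remainder equals p(-5):
  2*(-5)^3 = -250
  8*(-5)^2 = 200
  -1*(-5)^1 = 5
  constant: -3
Sum: -250 + 200 + 5 - 3 = -48


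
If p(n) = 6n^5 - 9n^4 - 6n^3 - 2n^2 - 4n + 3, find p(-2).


Using direct substitution:
  6 * (-2)^5 = -192
  -9 * (-2)^4 = -144
  -6 * (-2)^3 = 48
  -2 * (-2)^2 = -8
  -4 * (-2)^1 = 8
  constant: 3
Sum = -192 - 144 + 48 - 8 + 8 + 3 = -285


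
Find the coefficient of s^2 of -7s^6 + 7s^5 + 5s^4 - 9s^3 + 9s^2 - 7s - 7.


Read off the coefficient of s^2: 9


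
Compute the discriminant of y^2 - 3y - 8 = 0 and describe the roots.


D = b^2 - 4ac = (-3)^2 - 4(1)(-8) = 9 + 32 = 41
Since D > 0: two distinct irrational roots


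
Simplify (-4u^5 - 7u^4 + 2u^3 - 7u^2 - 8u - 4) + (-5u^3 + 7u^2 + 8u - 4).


Align terms by degree and add:
  -4u^5 - 7u^4 + 2u^3 - 7u^2 - 8u - 4
  -5u^3 + 7u^2 + 8u - 4
= -4u^5 - 7u^4 - 3u^3 - 8


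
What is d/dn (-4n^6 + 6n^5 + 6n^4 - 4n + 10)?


Apply the power rule term by term:
  d/dn(-4n^6) = -24n^5
  d/dn(6n^5) = 30n^4
  d/dn(6n^4) = 24n^3
  d/dn(-4n) = -4
  d/dn(10) = 0
p'(n) = -24n^5 + 30n^4 + 24n^3 - 4


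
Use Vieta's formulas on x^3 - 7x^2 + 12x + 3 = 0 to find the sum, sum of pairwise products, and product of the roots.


Monic cubic x^3+bx^2+cx+d=0: sum=-b, pairwise sum=c, product=-d.
b=-7, c=12, d=3
r1+r2+r3 = 7
r1r2+r1r3+r2r3 = 12
r1r2r3 = -3


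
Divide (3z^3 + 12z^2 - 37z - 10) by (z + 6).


(3z^3 + 12z^2 - 37z - 10) / (z + 6)
Step 1: 3z^2 * (z + 6) = 3z^3 + 18z^2; subtract.
Step 2: -6z * (z + 6) = -6z^2 - 36z; subtract.
Step 3: -1 * (z + 6) = -z - 6; subtract.
Quotient: 3z^2 - 6z - 1, Remainder: -4


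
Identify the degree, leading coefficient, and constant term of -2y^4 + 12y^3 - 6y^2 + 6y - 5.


Highest power of y is 4, with coefficient -2. Constant term is -5.
Degree = 4, leading coefficient = -2, constant term = -5


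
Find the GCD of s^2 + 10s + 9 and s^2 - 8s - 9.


Factor each:
  s^2 + 10s + 9 = (s + 1)(s + 9)
  s^2 - 8s - 9 = (s + 1)(s - 9)
Common monic factor: s + 1


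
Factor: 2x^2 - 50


Roots satisfy r1 + r2 = -b/a = 0 and r1*r2 = c/a = -25.
So r1 = 5, r2 = -5.
2x^2 - 50 = 2(x - r1)(x - r2) = 2(x - 5)(x + 5)


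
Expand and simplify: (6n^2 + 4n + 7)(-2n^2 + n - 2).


Distribute each term of the first polynomial:
  (6n^2)(-2n^2 + n - 2) = -12n^4 + 6n^3 - 12n^2
  (4n)(-2n^2 + n - 2) = -8n^3 + 4n^2 - 8n
  (7)(-2n^2 + n - 2) = -14n^2 + 7n - 14
Sum: -12n^4 - 2n^3 - 22n^2 - n - 14


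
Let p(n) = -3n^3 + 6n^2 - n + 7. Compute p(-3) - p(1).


p(-3) = 145
p(1) = 9
p(-3) - p(1) = 145 - 9 = 136


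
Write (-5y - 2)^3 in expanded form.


Expand (-5y - 2)^3 by repeated multiplication:
  (-5y - 2)^2 = 25y^2 + 20y + 4
= -125y^3 - 150y^2 - 60y - 8


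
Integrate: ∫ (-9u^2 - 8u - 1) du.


Reverse power rule on each term:
  ∫ -9u^2 du = -3u^3
  ∫ -8u du = -4u^2
  ∫ -1 du = -u
F(u) = -3u^3 - 4u^2 - u + C


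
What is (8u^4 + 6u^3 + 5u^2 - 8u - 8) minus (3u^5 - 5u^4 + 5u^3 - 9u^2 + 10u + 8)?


Distribute the minus sign:
  (8u^4 + 6u^3 + 5u^2 - 8u - 8)
- (3u^5 - 5u^4 + 5u^3 - 9u^2 + 10u + 8)
Negate second polynomial: -3u^5 + 5u^4 - 5u^3 + 9u^2 - 10u - 8
Add: -3u^5 + 13u^4 + u^3 + 14u^2 - 18u - 16


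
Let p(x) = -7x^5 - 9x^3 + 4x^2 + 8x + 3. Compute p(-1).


Using direct substitution:
  -7 * (-1)^5 = 7
  0 * (-1)^4 = 0
  -9 * (-1)^3 = 9
  4 * (-1)^2 = 4
  8 * (-1)^1 = -8
  constant: 3
Sum = 7 + 0 + 9 + 4 - 8 + 3 = 15


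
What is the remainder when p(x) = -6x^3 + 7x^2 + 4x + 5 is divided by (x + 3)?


By the Remainder Theorem, the remainder equals p(-3):
  -6*(-3)^3 = 162
  7*(-3)^2 = 63
  4*(-3)^1 = -12
  constant: 5
Sum: 162 + 63 - 12 + 5 = 218


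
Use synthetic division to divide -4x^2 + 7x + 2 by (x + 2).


Synthetic division with c = -2. Coefficients: -4, 7, 2
Bring down -4.
  -4 * -2 = 8; 8 + 7 = 15
  15 * -2 = -30; -30 + 2 = -28
Quotient: -4x + 15, Remainder: -28


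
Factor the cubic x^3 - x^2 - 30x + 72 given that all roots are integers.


Try integer roots (divisors of 72). x=3: p(3)=0.
Divide out (x - 3): quotient is x^2 + 2x - 24.
Factor the quadratic: (x + 6)(x - 4)
Result: (x - 3)(x + 6)(x - 4)


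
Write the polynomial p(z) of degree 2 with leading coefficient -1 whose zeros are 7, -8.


p(z) = -(z - 7)(z + 8)
Expand: -z^2 - z + 56


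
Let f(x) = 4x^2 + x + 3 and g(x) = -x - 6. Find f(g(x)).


Substitute g(x) into f:
f(g(x)) = 4*(-x - 6)^2 + 1*(-x - 6) + 3
(-x - 6)^2 = x^2 + 12x + 36
Expand and combine: 4x^2 + 47x + 141


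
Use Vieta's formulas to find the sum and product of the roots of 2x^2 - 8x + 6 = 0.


For ax^2+bx+c=0: sum = -b/a, product = c/a.
a=2, b=-8, c=6
Sum = -(-8)/2 = 4
Product = (6)/2 = 3


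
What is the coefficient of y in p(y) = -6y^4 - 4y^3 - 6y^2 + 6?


Read off the coefficient of y: 0


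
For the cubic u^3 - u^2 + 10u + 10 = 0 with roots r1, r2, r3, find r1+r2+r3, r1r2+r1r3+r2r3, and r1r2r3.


Monic cubic u^3+bu^2+cu+d=0: sum=-b, pairwise sum=c, product=-d.
b=-1, c=10, d=10
r1+r2+r3 = 1
r1r2+r1r3+r2r3 = 10
r1r2r3 = -10


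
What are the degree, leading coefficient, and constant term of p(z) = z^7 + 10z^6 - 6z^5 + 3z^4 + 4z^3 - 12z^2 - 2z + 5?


Highest power of z is 7, with coefficient 1. Constant term is 5.
Degree = 7, leading coefficient = 1, constant term = 5


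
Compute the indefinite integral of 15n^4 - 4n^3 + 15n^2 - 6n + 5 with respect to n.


Reverse power rule on each term:
  ∫ 15n^4 dn = 3n^5
  ∫ -4n^3 dn = -n^4
  ∫ 15n^2 dn = 5n^3
  ∫ -6n dn = -3n^2
  ∫ 5 dn = 5n
F(n) = 3n^5 - n^4 + 5n^3 - 3n^2 + 5n + C


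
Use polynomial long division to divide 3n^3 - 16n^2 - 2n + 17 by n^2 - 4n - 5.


(3n^3 - 16n^2 - 2n + 17) / (n^2 - 4n - 5)
Step 1: 3n * (n^2 - 4n - 5) = 3n^3 - 12n^2 - 15n; subtract.
Step 2: -4 * (n^2 - 4n - 5) = -4n^2 + 16n + 20; subtract.
Quotient: 3n - 4, Remainder: -3n - 3


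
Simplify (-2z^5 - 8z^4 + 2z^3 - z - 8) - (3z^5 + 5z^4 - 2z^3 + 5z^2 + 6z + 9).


Distribute the minus sign:
  (-2z^5 - 8z^4 + 2z^3 - z - 8)
- (3z^5 + 5z^4 - 2z^3 + 5z^2 + 6z + 9)
Negate second polynomial: -3z^5 - 5z^4 + 2z^3 - 5z^2 - 6z - 9
Add: -5z^5 - 13z^4 + 4z^3 - 5z^2 - 7z - 17


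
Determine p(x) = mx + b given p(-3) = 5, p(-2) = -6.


p(x) = mx + b. Using p(-3)=5, p(-2)=-6:
m = (5 + 6)/(-3 + 2) = 11/-1 = -11
b = 5 - m*(-3) = 5 - 33 = -28
p(x) = -11x - 28


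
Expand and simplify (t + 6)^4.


Expand (t + 6)^4 by repeated multiplication:
  (t + 6)^2 = t^2 + 12t + 36
  (t + 6)^3 = t^3 + 18t^2 + 108t + 216
= t^4 + 24t^3 + 216t^2 + 864t + 1296


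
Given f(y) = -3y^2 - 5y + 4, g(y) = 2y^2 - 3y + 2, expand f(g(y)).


Substitute g(y) into f:
f(g(y)) = -3*(2y^2 - 3y + 2)^2 + (-5)*(2y^2 - 3y + 2) + 4
(2y^2 - 3y + 2)^2 = 4y^4 - 12y^3 + 17y^2 - 12y + 4
Expand and combine: -12y^4 + 36y^3 - 61y^2 + 51y - 18


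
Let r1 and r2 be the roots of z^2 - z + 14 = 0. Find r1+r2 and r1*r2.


For az^2+bz+c=0: sum = -b/a, product = c/a.
a=1, b=-1, c=14
Sum = -(-1)/1 = 1
Product = (14)/1 = 14


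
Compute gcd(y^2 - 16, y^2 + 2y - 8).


Factor each:
  y^2 - 16 = (y + 4)(y - 4)
  y^2 + 2y - 8 = (y + 4)(y - 2)
Common monic factor: y + 4


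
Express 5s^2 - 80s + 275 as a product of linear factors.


Roots satisfy r1 + r2 = -b/a = 16 and r1*r2 = c/a = 55.
So r1 = 11, r2 = 5.
5s^2 - 80s + 275 = 5(s - r1)(s - r2) = 5(s - 11)(s - 5)


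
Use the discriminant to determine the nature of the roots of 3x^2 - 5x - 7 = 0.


D = b^2 - 4ac = (-5)^2 - 4(3)(-7) = 25 + 84 = 109
Since D > 0: two distinct irrational roots


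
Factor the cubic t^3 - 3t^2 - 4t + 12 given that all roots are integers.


Try integer roots (divisors of 12). t=-2: p(-2)=0.
Divide out (t + 2): quotient is t^2 - 5t + 6.
Factor the quadratic: (t - 3)(t - 2)
Result: (t + 2)(t - 3)(t - 2)


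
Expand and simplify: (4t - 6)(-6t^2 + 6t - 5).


Distribute each term of the first polynomial:
  (4t)(-6t^2 + 6t - 5) = -24t^3 + 24t^2 - 20t
  (-6)(-6t^2 + 6t - 5) = 36t^2 - 36t + 30
Sum: -24t^3 + 60t^2 - 56t + 30


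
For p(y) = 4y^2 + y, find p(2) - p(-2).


p(2) = 18
p(-2) = 14
p(2) - p(-2) = 18 - 14 = 4


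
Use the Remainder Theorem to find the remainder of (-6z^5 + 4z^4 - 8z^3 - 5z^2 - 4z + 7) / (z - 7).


By the Remainder Theorem, the remainder equals p(7):
  -6*(7)^5 = -100842
  4*(7)^4 = 9604
  -8*(7)^3 = -2744
  -5*(7)^2 = -245
  -4*(7)^1 = -28
  constant: 7
Sum: -100842 + 9604 - 2744 - 245 - 28 + 7 = -94248


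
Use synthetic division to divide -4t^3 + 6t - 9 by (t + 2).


Synthetic division with c = -2. Coefficients: -4, 0, 6, -9
Bring down -4.
  -4 * -2 = 8; 8 + 0 = 8
  8 * -2 = -16; -16 + 6 = -10
  -10 * -2 = 20; 20 - 9 = 11
Quotient: -4t^2 + 8t - 10, Remainder: 11


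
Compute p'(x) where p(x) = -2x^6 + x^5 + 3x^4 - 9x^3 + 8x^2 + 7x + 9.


Apply the power rule term by term:
  d/dx(-2x^6) = -12x^5
  d/dx(x^5) = 5x^4
  d/dx(3x^4) = 12x^3
  d/dx(-9x^3) = -27x^2
  d/dx(8x^2) = 16x
  d/dx(7x) = 7
  d/dx(9) = 0
p'(x) = -12x^5 + 5x^4 + 12x^3 - 27x^2 + 16x + 7


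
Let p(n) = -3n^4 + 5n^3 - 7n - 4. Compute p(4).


Using direct substitution:
  -3 * (4)^4 = -768
  5 * (4)^3 = 320
  0 * (4)^2 = 0
  -7 * (4)^1 = -28
  constant: -4
Sum = -768 + 320 + 0 - 28 - 4 = -480


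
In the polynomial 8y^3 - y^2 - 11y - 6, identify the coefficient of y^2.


Read off the coefficient of y^2: -1


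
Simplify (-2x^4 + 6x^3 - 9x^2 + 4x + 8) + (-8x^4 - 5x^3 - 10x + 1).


Align terms by degree and add:
  -2x^4 + 6x^3 - 9x^2 + 4x + 8
  -8x^4 - 5x^3 - 10x + 1
= -10x^4 + x^3 - 9x^2 - 6x + 9


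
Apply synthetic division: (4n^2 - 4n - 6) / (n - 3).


Synthetic division with c = 3. Coefficients: 4, -4, -6
Bring down 4.
  4 * 3 = 12; 12 - 4 = 8
  8 * 3 = 24; 24 - 6 = 18
Quotient: 4n + 8, Remainder: 18


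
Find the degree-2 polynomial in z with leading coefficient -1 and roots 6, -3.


p(z) = -(z - 6)(z + 3)
Expand: -z^2 + 3z + 18


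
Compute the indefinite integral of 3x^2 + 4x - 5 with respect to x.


Reverse power rule on each term:
  ∫ 3x^2 dx = x^3
  ∫ 4x dx = 2x^2
  ∫ -5 dx = -5x
F(x) = x^3 + 2x^2 - 5x + C


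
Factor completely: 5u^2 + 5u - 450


Roots satisfy r1 + r2 = -b/a = -1 and r1*r2 = c/a = -90.
So r1 = 9, r2 = -10.
5u^2 + 5u - 450 = 5(u - r1)(u - r2) = 5(u - 9)(u + 10)


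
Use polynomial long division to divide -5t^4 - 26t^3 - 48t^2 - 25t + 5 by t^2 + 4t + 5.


(-5t^4 - 26t^3 - 48t^2 - 25t + 5) / (t^2 + 4t + 5)
Step 1: -5t^2 * (t^2 + 4t + 5) = -5t^4 - 20t^3 - 25t^2; subtract.
Step 2: -6t * (t^2 + 4t + 5) = -6t^3 - 24t^2 - 30t; subtract.
Step 3: 1 * (t^2 + 4t + 5) = t^2 + 4t + 5; subtract.
Quotient: -5t^2 - 6t + 1, Remainder: t


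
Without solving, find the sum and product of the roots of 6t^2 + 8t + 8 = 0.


For at^2+bt+c=0: sum = -b/a, product = c/a.
a=6, b=8, c=8
Sum = -(8)/6 = -4/3
Product = (8)/6 = 4/3


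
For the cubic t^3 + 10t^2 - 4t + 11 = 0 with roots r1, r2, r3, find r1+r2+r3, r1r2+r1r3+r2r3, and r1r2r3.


Monic cubic t^3+bt^2+ct+d=0: sum=-b, pairwise sum=c, product=-d.
b=10, c=-4, d=11
r1+r2+r3 = -10
r1r2+r1r3+r2r3 = -4
r1r2r3 = -11


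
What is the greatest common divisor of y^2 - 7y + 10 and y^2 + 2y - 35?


Factor each:
  y^2 - 7y + 10 = (y - 5)(y - 2)
  y^2 + 2y - 35 = (y - 5)(y + 7)
Common monic factor: y - 5


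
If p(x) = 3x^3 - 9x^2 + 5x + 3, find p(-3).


Using direct substitution:
  3 * (-3)^3 = -81
  -9 * (-3)^2 = -81
  5 * (-3)^1 = -15
  constant: 3
Sum = -81 - 81 - 15 + 3 = -174


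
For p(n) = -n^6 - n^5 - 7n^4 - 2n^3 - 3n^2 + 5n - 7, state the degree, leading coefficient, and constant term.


Highest power of n is 6, with coefficient -1. Constant term is -7.
Degree = 6, leading coefficient = -1, constant term = -7


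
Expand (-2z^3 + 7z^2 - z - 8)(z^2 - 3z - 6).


Distribute each term of the first polynomial:
  (-2z^3)(z^2 - 3z - 6) = -2z^5 + 6z^4 + 12z^3
  (7z^2)(z^2 - 3z - 6) = 7z^4 - 21z^3 - 42z^2
  (-z)(z^2 - 3z - 6) = -z^3 + 3z^2 + 6z
  (-8)(z^2 - 3z - 6) = -8z^2 + 24z + 48
Sum: -2z^5 + 13z^4 - 10z^3 - 47z^2 + 30z + 48


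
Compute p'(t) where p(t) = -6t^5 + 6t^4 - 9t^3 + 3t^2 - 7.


Apply the power rule term by term:
  d/dt(-6t^5) = -30t^4
  d/dt(6t^4) = 24t^3
  d/dt(-9t^3) = -27t^2
  d/dt(3t^2) = 6t
  d/dt(-7) = 0
p'(t) = -30t^4 + 24t^3 - 27t^2 + 6t


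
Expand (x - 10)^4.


Expand (x - 10)^4 by repeated multiplication:
  (x - 10)^2 = x^2 - 20x + 100
  (x - 10)^3 = x^3 - 30x^2 + 300x - 1000
= x^4 - 40x^3 + 600x^2 - 4000x + 10000


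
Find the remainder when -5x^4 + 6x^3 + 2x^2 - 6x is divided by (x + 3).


By the Remainder Theorem, the remainder equals p(-3):
  -5*(-3)^4 = -405
  6*(-3)^3 = -162
  2*(-3)^2 = 18
  -6*(-3)^1 = 18
  constant: 0
Sum: -405 - 162 + 18 + 18 + 0 = -531


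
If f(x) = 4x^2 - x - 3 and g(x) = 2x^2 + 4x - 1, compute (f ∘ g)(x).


Substitute g(x) into f:
f(g(x)) = 4*(2x^2 + 4x - 1)^2 + (-1)*(2x^2 + 4x - 1) + (-3)
(2x^2 + 4x - 1)^2 = 4x^4 + 16x^3 + 12x^2 - 8x + 1
Expand and combine: 16x^4 + 64x^3 + 46x^2 - 36x + 2


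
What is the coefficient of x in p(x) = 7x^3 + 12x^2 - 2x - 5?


Read off the coefficient of x: -2


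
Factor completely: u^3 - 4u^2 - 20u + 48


Try integer roots (divisors of 48). u=-4: p(-4)=0.
Divide out (u + 4): quotient is u^2 - 8u + 12.
Factor the quadratic: (u - 2)(u - 6)
Result: (u + 4)(u - 2)(u - 6)


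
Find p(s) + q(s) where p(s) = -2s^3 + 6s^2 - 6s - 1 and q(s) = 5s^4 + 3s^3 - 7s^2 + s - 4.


Align terms by degree and add:
  -2s^3 + 6s^2 - 6s - 1
+ 5s^4 + 3s^3 - 7s^2 + s - 4
= 5s^4 + s^3 - s^2 - 5s - 5


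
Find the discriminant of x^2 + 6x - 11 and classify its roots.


D = b^2 - 4ac = (6)^2 - 4(1)(-11) = 36 + 44 = 80
Since D > 0: two distinct irrational roots


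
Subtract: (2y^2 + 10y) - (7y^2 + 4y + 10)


Distribute the minus sign:
  (2y^2 + 10y)
- (7y^2 + 4y + 10)
Negate second polynomial: -7y^2 - 4y - 10
Add: -5y^2 + 6y - 10


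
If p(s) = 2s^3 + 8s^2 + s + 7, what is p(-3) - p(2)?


p(-3) = 22
p(2) = 57
p(-3) - p(2) = 22 - 57 = -35


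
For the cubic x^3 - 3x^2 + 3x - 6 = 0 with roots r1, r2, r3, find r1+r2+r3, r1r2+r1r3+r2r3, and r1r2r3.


Monic cubic x^3+bx^2+cx+d=0: sum=-b, pairwise sum=c, product=-d.
b=-3, c=3, d=-6
r1+r2+r3 = 3
r1r2+r1r3+r2r3 = 3
r1r2r3 = 6


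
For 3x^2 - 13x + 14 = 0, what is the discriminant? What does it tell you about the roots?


D = b^2 - 4ac = (-13)^2 - 4(3)(14) = 169 - 168 = 1
Since D > 0: two distinct rational roots


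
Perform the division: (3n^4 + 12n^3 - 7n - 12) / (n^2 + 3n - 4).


(3n^4 + 12n^3 - 7n - 12) / (n^2 + 3n - 4)
Step 1: 3n^2 * (n^2 + 3n - 4) = 3n^4 + 9n^3 - 12n^2; subtract.
Step 2: 3n * (n^2 + 3n - 4) = 3n^3 + 9n^2 - 12n; subtract.
Step 3: 3 * (n^2 + 3n - 4) = 3n^2 + 9n - 12; subtract.
Quotient: 3n^2 + 3n + 3, Remainder: -4n


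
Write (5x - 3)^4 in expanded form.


Expand (5x - 3)^4 by repeated multiplication:
  (5x - 3)^2 = 25x^2 - 30x + 9
  (5x - 3)^3 = 125x^3 - 225x^2 + 135x - 27
= 625x^4 - 1500x^3 + 1350x^2 - 540x + 81


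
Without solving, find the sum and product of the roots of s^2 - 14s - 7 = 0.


For as^2+bs+c=0: sum = -b/a, product = c/a.
a=1, b=-14, c=-7
Sum = -(-14)/1 = 14
Product = (-7)/1 = -7


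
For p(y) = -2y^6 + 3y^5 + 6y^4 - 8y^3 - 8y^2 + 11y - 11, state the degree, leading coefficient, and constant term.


Highest power of y is 6, with coefficient -2. Constant term is -11.
Degree = 6, leading coefficient = -2, constant term = -11


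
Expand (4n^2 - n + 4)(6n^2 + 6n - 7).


Distribute each term of the first polynomial:
  (4n^2)(6n^2 + 6n - 7) = 24n^4 + 24n^3 - 28n^2
  (-n)(6n^2 + 6n - 7) = -6n^3 - 6n^2 + 7n
  (4)(6n^2 + 6n - 7) = 24n^2 + 24n - 28
Sum: 24n^4 + 18n^3 - 10n^2 + 31n - 28


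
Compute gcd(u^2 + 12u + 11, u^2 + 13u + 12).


Factor each:
  u^2 + 12u + 11 = (u + 1)(u + 11)
  u^2 + 13u + 12 = (u + 1)(u + 12)
Common monic factor: u + 1


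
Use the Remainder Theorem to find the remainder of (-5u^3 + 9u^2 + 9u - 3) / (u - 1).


By the Remainder Theorem, the remainder equals p(1):
  -5*(1)^3 = -5
  9*(1)^2 = 9
  9*(1)^1 = 9
  constant: -3
Sum: -5 + 9 + 9 - 3 = 10


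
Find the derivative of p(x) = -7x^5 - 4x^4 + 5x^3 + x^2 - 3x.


Apply the power rule term by term:
  d/dx(-7x^5) = -35x^4
  d/dx(-4x^4) = -16x^3
  d/dx(5x^3) = 15x^2
  d/dx(x^2) = 2x
  d/dx(-3x) = -3
p'(x) = -35x^4 - 16x^3 + 15x^2 + 2x - 3


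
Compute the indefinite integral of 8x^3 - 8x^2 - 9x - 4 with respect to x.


Reverse power rule on each term:
  ∫ 8x^3 dx = 2x^4
  ∫ -8x^2 dx = -(8/3)x^3
  ∫ -9x dx = -(9/2)x^2
  ∫ -4 dx = -4x
F(x) = 2x^4 - (8/3)x^3 - (9/2)x^2 - 4x + C


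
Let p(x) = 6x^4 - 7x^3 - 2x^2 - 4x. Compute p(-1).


Using direct substitution:
  6 * (-1)^4 = 6
  -7 * (-1)^3 = 7
  -2 * (-1)^2 = -2
  -4 * (-1)^1 = 4
  constant: 0
Sum = 6 + 7 - 2 + 4 + 0 = 15


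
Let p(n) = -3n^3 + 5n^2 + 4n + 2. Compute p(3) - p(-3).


p(3) = -22
p(-3) = 116
p(3) - p(-3) = -22 - 116 = -138


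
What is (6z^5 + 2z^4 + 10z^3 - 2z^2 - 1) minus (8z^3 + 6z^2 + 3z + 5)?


Distribute the minus sign:
  (6z^5 + 2z^4 + 10z^3 - 2z^2 - 1)
- (8z^3 + 6z^2 + 3z + 5)
Negate second polynomial: -8z^3 - 6z^2 - 3z - 5
Add: 6z^5 + 2z^4 + 2z^3 - 8z^2 - 3z - 6


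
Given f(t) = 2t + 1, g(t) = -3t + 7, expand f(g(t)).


Substitute g(t) into f:
f(g(t)) = 2*(-3t + 7) + 1
Expand and combine: -6t + 15


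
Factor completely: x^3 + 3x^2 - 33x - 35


Try integer roots (divisors of -35). x=-7: p(-7)=0.
Divide out (x + 7): quotient is x^2 - 4x - 5.
Factor the quadratic: (x + 1)(x - 5)
Result: (x + 7)(x + 1)(x - 5)


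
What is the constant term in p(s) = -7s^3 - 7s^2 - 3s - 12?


Read off the constant term: -12


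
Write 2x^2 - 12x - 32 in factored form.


Roots satisfy r1 + r2 = -b/a = 6 and r1*r2 = c/a = -16.
So r1 = 8, r2 = -2.
2x^2 - 12x - 32 = 2(x - r1)(x - r2) = 2(x - 8)(x + 2)


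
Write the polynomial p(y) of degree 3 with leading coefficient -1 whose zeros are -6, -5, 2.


p(y) = -(y + 6)(y + 5)(y - 2)
Expand: -y^3 - 9y^2 - 8y + 60
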